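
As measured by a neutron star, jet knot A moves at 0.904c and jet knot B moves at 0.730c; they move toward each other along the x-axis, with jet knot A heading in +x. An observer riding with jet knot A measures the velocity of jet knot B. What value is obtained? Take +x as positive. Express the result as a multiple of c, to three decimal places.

-0.984c

β_A = 0.904, β_B = -0.730.
Transform to A's frame with the inverse velocity-addition law: u' = (u − v)/(1 − uv/c²), taking u = β_B and v = β_A.
u' = (-0.730 − 0.904) / (1 − (0.904)(-0.730)) = -1.6340/1.6599 = -0.9844.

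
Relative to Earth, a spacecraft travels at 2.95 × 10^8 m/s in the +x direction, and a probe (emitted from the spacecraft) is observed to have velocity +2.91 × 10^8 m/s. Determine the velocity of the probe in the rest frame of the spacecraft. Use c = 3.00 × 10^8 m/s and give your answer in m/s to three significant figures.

v = 0.983c, u = 0.970c.
Invert the composition law: u' = (u − v)/(1 − uv/c²).
u' = (0.970 − 0.983) / (1 − (0.970)(0.983)) = -0.0133/0.0462 = -0.2888.
u' = -0.2888 × 3.00 × 10^8 m/s.

-8.66 × 10^7 m/s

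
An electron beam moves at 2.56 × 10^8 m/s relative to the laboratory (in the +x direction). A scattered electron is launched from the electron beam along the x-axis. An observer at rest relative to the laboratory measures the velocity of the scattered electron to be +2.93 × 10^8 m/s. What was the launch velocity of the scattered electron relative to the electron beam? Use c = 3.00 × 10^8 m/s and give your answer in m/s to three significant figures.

v = 0.853c, u = 0.977c.
Invert the composition law: u' = (u − v)/(1 − uv/c²).
u' = (0.977 − 0.853) / (1 − (0.977)(0.853)) = 0.1233/0.1666 = 0.7404.
u' = 0.7404 × 3.00 × 10^8 m/s.

+2.22 × 10^8 m/s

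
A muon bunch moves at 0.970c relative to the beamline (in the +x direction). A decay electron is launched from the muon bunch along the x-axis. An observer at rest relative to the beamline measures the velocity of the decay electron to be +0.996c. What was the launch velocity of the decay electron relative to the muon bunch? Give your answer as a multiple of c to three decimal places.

+0.767c

Invert the composition law: u' = (u − v)/(1 − uv/c²).
u' = (0.996 − 0.970) / (1 − (0.996)(0.970)) = 0.0260/0.0339 = 0.7674.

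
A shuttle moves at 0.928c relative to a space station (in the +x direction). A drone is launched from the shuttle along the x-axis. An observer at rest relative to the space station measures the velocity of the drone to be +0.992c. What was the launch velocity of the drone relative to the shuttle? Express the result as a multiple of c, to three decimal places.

Invert the composition law: u' = (u − v)/(1 − uv/c²).
u' = (0.992 − 0.928) / (1 − (0.992)(0.928)) = 0.0640/0.0794 = 0.8058.

+0.806c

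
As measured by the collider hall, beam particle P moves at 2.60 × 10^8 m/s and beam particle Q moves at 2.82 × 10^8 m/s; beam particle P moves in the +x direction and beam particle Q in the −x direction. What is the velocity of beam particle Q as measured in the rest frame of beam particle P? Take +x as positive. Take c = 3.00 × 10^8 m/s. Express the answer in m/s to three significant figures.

β_A = 0.867, β_B = -0.940 (dividing each by c = 3.00 × 10^8 m/s).
Transform to A's frame with the inverse velocity-addition law: u' = (u − v)/(1 − uv/c²), taking u = β_B and v = β_A.
u' = (-0.940 − 0.867) / (1 − (0.867)(-0.940)) = -1.8067/1.8147 = -0.9956.
u' = -0.9956 × 3.00 × 10^8 m/s.

-2.99 × 10^8 m/s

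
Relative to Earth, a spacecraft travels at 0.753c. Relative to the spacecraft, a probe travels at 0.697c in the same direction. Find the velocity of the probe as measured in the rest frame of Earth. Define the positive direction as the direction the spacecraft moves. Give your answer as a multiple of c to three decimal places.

With v = 0.753 and u' = 0.697 (in units of c),
u = (u' + v)/(1 + u'v/c²):
u = (0.697 + 0.753) / (1 + 0.697·0.753) = 1.4500/1.5248 = 0.9509
(Galilean addition would give +1.450c, exceeding c.)

0.951c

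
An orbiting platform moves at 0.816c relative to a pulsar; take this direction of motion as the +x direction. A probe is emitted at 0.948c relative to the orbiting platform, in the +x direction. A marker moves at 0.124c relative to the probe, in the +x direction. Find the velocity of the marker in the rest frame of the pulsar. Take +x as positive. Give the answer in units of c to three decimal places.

0.996c

Apply u = (u' + v)/(1 + u'v/c²) successively, working outward toward the pulsar.
Start: velocity of the orbiting platform relative to the pulsar = 0.8160c.
Compose with the probe (u' = 0.948 in the orbiting platform frame): u_1 = (0.948 + 0.816) / (1 + 0.948·0.816) = 1.7640/1.7736 = 0.9946.
Compose with the marker (u' = 0.124 in the probe frame): u_2 = (0.124 + 0.995) / (1 + 0.124·0.995) = 1.1186/1.1233 = 0.9958.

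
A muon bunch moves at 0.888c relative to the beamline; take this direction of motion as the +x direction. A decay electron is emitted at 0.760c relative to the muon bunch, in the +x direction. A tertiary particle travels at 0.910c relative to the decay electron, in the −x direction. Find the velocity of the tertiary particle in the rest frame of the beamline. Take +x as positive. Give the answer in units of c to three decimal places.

+0.707c

Apply u = (u' + v)/(1 + u'v/c²) successively, working outward toward the beamline.
Start: velocity of the muon bunch relative to the beamline = 0.8880c.
Compose with the decay electron (u' = 0.760 in the muon bunch frame): u_1 = (0.760 + 0.888) / (1 + 0.760·0.888) = 1.6480/1.6749 = 0.9840.
Compose with the tertiary particle (u' = -0.910 in the decay electron frame): u_2 = (-0.910 + 0.984) / (1 + (-0.910)·0.984) = 0.0740/0.1046 = 0.7070.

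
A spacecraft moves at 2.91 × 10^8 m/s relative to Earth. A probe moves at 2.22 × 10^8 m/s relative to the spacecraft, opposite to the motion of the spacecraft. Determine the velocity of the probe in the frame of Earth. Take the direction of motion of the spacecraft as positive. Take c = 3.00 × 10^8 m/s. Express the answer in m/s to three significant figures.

In units of c (dividing by 3.00 × 10^8 m/s): v = 0.970, u' = -0.740.
u = (u' + v)/(1 + u'v/c²):
u = (-0.740 + 0.970) / (1 + (-0.740)·0.970) = 0.2300/0.2822 = 0.8150
(Galilean addition would give +0.230c.)
Converting back: u = 0.8150 × 3.00 × 10^8 m/s.

+2.45 × 10^8 m/s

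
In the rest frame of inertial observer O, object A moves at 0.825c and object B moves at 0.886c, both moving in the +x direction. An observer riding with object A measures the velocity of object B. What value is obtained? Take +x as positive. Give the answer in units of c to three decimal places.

+0.227c

β_A = 0.825, β_B = 0.886.
Transform to A's frame with the inverse velocity-addition law: u' = (u − v)/(1 − uv/c²), taking u = β_B and v = β_A.
u' = (0.886 − 0.825) / (1 − (0.825)(0.886)) = 0.0610/0.2691 = 0.2267.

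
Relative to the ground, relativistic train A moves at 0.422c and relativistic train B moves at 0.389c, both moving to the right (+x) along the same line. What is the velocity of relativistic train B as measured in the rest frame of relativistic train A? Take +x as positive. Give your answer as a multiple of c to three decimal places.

β_A = 0.422, β_B = 0.389.
Transform to A's frame with the inverse velocity-addition law: u' = (u − v)/(1 − uv/c²), taking u = β_B and v = β_A.
u' = (0.389 − 0.422) / (1 − (0.422)(0.389)) = -0.0330/0.8358 = -0.0395.

-0.039c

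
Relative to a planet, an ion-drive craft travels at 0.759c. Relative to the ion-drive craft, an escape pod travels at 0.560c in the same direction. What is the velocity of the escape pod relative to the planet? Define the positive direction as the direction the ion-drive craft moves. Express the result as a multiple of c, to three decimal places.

With v = 0.759 and u' = 0.560 (in units of c),
u = (u' + v)/(1 + u'v/c²):
u = (0.560 + 0.759) / (1 + 0.560·0.759) = 1.3190/1.4250 = 0.9256
(Galilean addition would give +1.319c, exceeding c.)

0.926c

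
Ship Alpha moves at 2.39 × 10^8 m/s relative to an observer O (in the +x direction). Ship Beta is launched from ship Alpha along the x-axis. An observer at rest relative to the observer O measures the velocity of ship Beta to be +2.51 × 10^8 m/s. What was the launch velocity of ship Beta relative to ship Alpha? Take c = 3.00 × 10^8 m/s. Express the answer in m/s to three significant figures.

v = 0.797c, u = 0.837c.
Invert the composition law: u' = (u − v)/(1 − uv/c²).
u' = (0.837 − 0.797) / (1 − (0.837)(0.797)) = 0.0400/0.3335 = 0.1200.
u' = 0.1200 × 3.00 × 10^8 m/s.

+3.60 × 10^7 m/s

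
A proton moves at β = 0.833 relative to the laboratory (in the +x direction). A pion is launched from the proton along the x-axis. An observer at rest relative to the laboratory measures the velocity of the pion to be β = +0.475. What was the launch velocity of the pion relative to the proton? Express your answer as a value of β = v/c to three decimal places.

β = -0.592

Invert the composition law: u' = (u − v)/(1 − uv/c²).
u' = (0.475 − 0.833) / (1 − (0.475)(0.833)) = -0.3580/0.6043 = -0.5924.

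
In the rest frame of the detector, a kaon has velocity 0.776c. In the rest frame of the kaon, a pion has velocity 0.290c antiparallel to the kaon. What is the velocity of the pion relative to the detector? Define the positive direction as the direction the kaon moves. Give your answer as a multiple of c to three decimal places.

With v = 0.776 and u' = -0.290 (in units of c),
u = (u' + v)/(1 + u'v/c²):
u = (-0.290 + 0.776) / (1 + (-0.290)·0.776) = 0.4860/0.7750 = 0.6271
(Galilean addition would give +0.486c.)

+0.627c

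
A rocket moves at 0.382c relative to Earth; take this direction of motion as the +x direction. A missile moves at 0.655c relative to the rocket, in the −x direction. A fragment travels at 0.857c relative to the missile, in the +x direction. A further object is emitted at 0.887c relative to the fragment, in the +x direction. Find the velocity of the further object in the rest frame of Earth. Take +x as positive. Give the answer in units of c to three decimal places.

+0.980c

Apply u = (u' + v)/(1 + u'v/c²) successively, working outward toward Earth.
Start: velocity of the rocket relative to Earth = 0.3820c.
Compose with the missile (u' = -0.655 in the rocket frame): u_1 = (-0.655 + 0.382) / (1 + (-0.655)·0.382) = -0.2730/0.7498 = -0.3641.
Compose with the fragment (u' = 0.857 in the missile frame): u_2 = (0.857 + (-0.364)) / (1 + 0.857·(-0.364)) = 0.4929/0.6880 = 0.7165.
Compose with the further object (u' = 0.887 in the fragment frame): u_3 = (0.887 + 0.716) / (1 + 0.887·0.716) = 1.6035/1.6355 = 0.9804.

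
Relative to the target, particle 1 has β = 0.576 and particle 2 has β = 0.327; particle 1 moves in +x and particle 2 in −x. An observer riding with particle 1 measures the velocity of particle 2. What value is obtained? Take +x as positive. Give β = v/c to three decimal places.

β_A = 0.576, β_B = -0.327.
Transform to A's frame with the inverse velocity-addition law: u' = (u − v)/(1 − uv/c²), taking u = β_B and v = β_A.
u' = (-0.327 − 0.576) / (1 − (0.576)(-0.327)) = -0.9030/1.1884 = -0.7599.

β = -0.760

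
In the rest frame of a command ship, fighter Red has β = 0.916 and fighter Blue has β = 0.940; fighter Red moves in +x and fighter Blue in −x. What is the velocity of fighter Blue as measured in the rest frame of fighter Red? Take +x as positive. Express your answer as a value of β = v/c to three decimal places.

β = -0.997

β_A = 0.916, β_B = -0.940.
Transform to A's frame with the inverse velocity-addition law: u' = (u − v)/(1 − uv/c²), taking u = β_B and v = β_A.
u' = (-0.940 − 0.916) / (1 − (0.916)(-0.940)) = -1.8560/1.8610 = -0.9973.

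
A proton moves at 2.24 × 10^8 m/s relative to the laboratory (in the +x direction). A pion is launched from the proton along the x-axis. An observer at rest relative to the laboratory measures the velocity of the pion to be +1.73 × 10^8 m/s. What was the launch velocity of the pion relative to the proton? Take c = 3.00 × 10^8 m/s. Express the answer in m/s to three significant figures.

v = 0.747c, u = 0.577c.
Invert the composition law: u' = (u − v)/(1 − uv/c²).
u' = (0.577 − 0.747) / (1 − (0.577)(0.747)) = -0.1700/0.5694 = -0.2985.
u' = -0.2985 × 3.00 × 10^8 m/s.

-8.96 × 10^7 m/s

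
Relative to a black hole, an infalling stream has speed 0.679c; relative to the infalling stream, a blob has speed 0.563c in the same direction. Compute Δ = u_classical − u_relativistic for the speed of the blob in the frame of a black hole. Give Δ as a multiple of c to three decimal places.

Δ = 0.343c

Galilean: u_cl = 0.563 + 0.679 = 1.2420.
Relativistic: u_rel = (0.563 + 0.679) / (1 + 0.563·0.679) = 1.2420/1.3823 = 0.8985.
Δ = 1.2420 − 0.8985 = 0.3435.
(The classical prediction exceeds c; the relativistic result does not.)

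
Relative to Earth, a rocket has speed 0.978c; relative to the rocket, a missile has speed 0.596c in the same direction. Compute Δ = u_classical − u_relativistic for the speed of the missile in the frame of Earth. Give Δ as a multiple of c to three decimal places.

Δ = 0.580c

Galilean: u_cl = 0.596 + 0.978 = 1.5740.
Relativistic: u_rel = (0.596 + 0.978) / (1 + 0.596·0.978) = 1.5740/1.5829 = 0.9944.
Δ = 1.5740 − 0.9944 = 0.5796.
(The classical prediction exceeds c; the relativistic result does not.)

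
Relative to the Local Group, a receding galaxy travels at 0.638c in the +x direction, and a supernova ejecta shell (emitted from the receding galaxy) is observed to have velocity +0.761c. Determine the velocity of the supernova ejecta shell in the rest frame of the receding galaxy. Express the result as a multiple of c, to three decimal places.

Invert the composition law: u' = (u − v)/(1 − uv/c²).
u' = (0.761 − 0.638) / (1 − (0.761)(0.638)) = 0.1230/0.5145 = 0.2391.

+0.239c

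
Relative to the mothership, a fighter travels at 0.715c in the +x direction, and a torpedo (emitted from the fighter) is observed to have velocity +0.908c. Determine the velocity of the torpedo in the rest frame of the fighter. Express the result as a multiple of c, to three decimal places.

Invert the composition law: u' = (u − v)/(1 − uv/c²).
u' = (0.908 − 0.715) / (1 − (0.908)(0.715)) = 0.1930/0.3508 = 0.5502.

+0.550c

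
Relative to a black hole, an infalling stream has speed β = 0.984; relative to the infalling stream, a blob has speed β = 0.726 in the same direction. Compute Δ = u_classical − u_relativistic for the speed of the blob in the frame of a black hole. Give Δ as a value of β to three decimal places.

Galilean: u_cl = 0.726 + 0.984 = 1.7100.
Relativistic: u_rel = (0.726 + 0.984) / (1 + 0.726·0.984) = 1.7100/1.7144 = 0.9974.
Δ = 1.7100 − 0.9974 = 0.7126.
(The classical prediction exceeds c; the relativistic result does not.)

Δ = 0.713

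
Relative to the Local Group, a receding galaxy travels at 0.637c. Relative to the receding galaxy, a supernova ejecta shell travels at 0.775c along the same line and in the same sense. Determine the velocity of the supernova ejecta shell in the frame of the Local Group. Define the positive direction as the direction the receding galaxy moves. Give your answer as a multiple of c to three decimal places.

0.945c

With v = 0.637 and u' = 0.775 (in units of c),
u = (u' + v)/(1 + u'v/c²):
u = (0.775 + 0.637) / (1 + 0.775·0.637) = 1.4120/1.4937 = 0.9453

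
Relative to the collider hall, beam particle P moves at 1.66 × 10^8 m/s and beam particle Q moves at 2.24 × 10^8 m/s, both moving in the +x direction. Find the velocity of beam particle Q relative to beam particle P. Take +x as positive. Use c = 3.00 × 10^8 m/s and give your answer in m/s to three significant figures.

β_A = 0.553, β_B = 0.747 (dividing each by c = 3.00 × 10^8 m/s).
Transform to A's frame with the inverse velocity-addition law: u' = (u − v)/(1 − uv/c²), taking u = β_B and v = β_A.
u' = (0.747 − 0.553) / (1 − (0.553)(0.747)) = 0.1933/0.5868 = 0.3294.
u' = 0.3294 × 3.00 × 10^8 m/s.

+9.88 × 10^7 m/s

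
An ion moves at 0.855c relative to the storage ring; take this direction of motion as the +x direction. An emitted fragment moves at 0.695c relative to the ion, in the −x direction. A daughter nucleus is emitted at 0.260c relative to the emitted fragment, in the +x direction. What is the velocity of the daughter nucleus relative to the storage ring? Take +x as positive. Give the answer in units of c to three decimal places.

+0.593c

Apply u = (u' + v)/(1 + u'v/c²) successively, working outward toward the storage ring.
Start: velocity of the ion relative to the storage ring = 0.8550c.
Compose with the emitted fragment (u' = -0.695 in the ion frame): u_1 = (-0.695 + 0.855) / (1 + (-0.695)·0.855) = 0.1600/0.4058 = 0.3943.
Compose with the daughter nucleus (u' = 0.260 in the emitted fragment frame): u_2 = (0.260 + 0.394) / (1 + 0.260·0.394) = 0.6543/1.1025 = 0.5935.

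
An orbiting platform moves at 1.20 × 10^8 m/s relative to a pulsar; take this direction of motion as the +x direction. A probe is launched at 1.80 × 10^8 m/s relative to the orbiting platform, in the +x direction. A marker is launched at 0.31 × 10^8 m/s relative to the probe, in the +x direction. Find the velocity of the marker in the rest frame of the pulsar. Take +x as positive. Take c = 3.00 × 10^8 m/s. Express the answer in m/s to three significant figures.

2.52 × 10^8 m/s

Apply u = (u' + v)/(1 + u'v/c²) successively, working outward toward the pulsar.
(Dividing each given speed by c = 3.00 × 10^8 m/s to work in units of c.)
Start: velocity of the orbiting platform relative to the pulsar = 0.4000c.
Compose with the probe (u' = 0.600 in the orbiting platform frame): u_1 = (0.600 + 0.400) / (1 + 0.600·0.400) = 1.0000/1.2400 = 0.8065.
Compose with the marker (u' = 0.103 in the probe frame): u_2 = (0.103 + 0.806) / (1 + 0.103·0.806) = 0.9098/1.0833 = 0.8398.
So u = 0.8398 × 3.00 × 10^8 m/s.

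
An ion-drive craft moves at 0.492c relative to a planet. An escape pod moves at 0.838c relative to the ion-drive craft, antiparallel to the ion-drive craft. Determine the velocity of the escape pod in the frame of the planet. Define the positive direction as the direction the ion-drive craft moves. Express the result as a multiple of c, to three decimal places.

With v = 0.492 and u' = -0.838 (in units of c),
u = (u' + v)/(1 + u'v/c²):
u = (-0.838 + 0.492) / (1 + (-0.838)·0.492) = -0.3460/0.5877 = -0.5887

-0.589c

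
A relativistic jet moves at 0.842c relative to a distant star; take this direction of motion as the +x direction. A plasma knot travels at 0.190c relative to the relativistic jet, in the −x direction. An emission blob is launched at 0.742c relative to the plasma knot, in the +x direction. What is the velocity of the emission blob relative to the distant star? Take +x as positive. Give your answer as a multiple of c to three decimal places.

+0.963c

Apply u = (u' + v)/(1 + u'v/c²) successively, working outward toward the distant star.
Start: velocity of the relativistic jet relative to the distant star = 0.8420c.
Compose with the plasma knot (u' = -0.190 in the relativistic jet frame): u_1 = (-0.190 + 0.842) / (1 + (-0.190)·0.842) = 0.6520/0.8400 = 0.7762.
Compose with the emission blob (u' = 0.742 in the plasma knot frame): u_2 = (0.742 + 0.776) / (1 + 0.742·0.776) = 1.5182/1.5759 = 0.9634.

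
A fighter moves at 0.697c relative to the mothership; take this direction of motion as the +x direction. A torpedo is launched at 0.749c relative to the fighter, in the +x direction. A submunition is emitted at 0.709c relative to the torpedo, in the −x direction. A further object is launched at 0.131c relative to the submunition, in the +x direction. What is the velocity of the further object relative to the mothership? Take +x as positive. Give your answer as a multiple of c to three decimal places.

+0.793c

Apply u = (u' + v)/(1 + u'v/c²) successively, working outward toward the mothership.
Start: velocity of the fighter relative to the mothership = 0.6970c.
Compose with the torpedo (u' = 0.749 in the fighter frame): u_1 = (0.749 + 0.697) / (1 + 0.749·0.697) = 1.4460/1.5221 = 0.9500.
Compose with the submunition (u' = -0.709 in the torpedo frame): u_2 = (-0.709 + 0.950) / (1 + (-0.709)·0.950) = 0.2410/0.3264 = 0.7384.
Compose with the further object (u' = 0.131 in the submunition frame): u_3 = (0.131 + 0.738) / (1 + 0.131·0.738) = 0.8694/1.0967 = 0.7927.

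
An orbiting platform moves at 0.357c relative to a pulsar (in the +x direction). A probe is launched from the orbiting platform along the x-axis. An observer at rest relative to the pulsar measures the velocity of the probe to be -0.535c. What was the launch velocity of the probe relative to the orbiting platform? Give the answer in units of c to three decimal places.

-0.749c

Invert the composition law: u' = (u − v)/(1 − uv/c²).
u' = (-0.535 − 0.357) / (1 − (-0.535)(0.357)) = -0.8920/1.1910 = -0.7490.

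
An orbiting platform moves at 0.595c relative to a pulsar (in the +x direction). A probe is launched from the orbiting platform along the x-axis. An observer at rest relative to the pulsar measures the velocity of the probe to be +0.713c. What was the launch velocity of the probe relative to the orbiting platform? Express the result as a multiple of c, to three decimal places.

+0.205c

Invert the composition law: u' = (u − v)/(1 − uv/c²).
u' = (0.713 − 0.595) / (1 − (0.713)(0.595)) = 0.1180/0.5758 = 0.2049.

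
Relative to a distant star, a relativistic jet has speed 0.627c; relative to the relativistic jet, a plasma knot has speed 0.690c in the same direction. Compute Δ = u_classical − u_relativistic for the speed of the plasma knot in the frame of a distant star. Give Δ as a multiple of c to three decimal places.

Δ = 0.398c

Galilean: u_cl = 0.690 + 0.627 = 1.3170.
Relativistic: u_rel = (0.690 + 0.627) / (1 + 0.690·0.627) = 1.3170/1.4326 = 0.9193.
Δ = 1.3170 − 0.9193 = 0.3977.
(The classical prediction exceeds c; the relativistic result does not.)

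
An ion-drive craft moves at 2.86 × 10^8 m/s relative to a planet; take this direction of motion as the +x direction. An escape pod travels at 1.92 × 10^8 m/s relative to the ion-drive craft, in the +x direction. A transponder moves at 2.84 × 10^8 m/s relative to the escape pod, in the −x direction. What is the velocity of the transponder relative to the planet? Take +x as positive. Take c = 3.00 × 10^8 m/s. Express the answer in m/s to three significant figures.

+2.04 × 10^8 m/s

Apply u = (u' + v)/(1 + u'v/c²) successively, working outward toward the planet.
(Dividing each given speed by c = 3.00 × 10^8 m/s to work in units of c.)
Start: velocity of the ion-drive craft relative to the planet = 0.9533c.
Compose with the escape pod (u' = 0.640 in the ion-drive craft frame): u_1 = (0.640 + 0.953) / (1 + 0.640·0.953) = 1.5933/1.6101 = 0.9896.
Compose with the transponder (u' = -0.947 in the escape pod frame): u_2 = (-0.947 + 0.990) / (1 + (-0.947)·0.990) = 0.0429/0.0632 = 0.6787.
So u = 0.6787 × 3.00 × 10^8 m/s.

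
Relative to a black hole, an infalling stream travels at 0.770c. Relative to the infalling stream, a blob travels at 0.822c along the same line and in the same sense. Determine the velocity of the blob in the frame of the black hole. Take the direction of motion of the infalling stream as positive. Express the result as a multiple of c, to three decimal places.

With v = 0.770 and u' = 0.822 (in units of c),
u = (u' + v)/(1 + u'v/c²):
u = (0.822 + 0.770) / (1 + 0.822·0.770) = 1.5920/1.6329 = 0.9749

0.975c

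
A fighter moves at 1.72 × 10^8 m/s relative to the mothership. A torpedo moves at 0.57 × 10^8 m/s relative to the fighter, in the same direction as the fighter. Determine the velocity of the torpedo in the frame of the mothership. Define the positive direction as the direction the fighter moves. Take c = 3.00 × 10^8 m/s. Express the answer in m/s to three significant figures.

2.07 × 10^8 m/s

In units of c (dividing by 3.00 × 10^8 m/s): v = 0.573, u' = 0.190.
u = (u' + v)/(1 + u'v/c²):
u = (0.190 + 0.573) / (1 + 0.190·0.573) = 0.7633/1.1089 = 0.6883
(Galilean addition would give +0.763c.)
Converting back: u = 0.6883 × 3.00 × 10^8 m/s.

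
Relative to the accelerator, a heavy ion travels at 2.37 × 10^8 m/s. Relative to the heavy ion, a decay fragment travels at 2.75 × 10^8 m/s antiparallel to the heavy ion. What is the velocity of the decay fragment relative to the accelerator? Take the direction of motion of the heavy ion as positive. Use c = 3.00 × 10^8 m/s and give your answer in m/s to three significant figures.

-1.38 × 10^8 m/s

In units of c (dividing by 3.00 × 10^8 m/s): v = 0.790, u' = -0.917.
u = (u' + v)/(1 + u'v/c²):
u = (-0.917 + 0.790) / (1 + (-0.917)·0.790) = -0.1267/0.2758 = -0.4592
(Galilean addition would give -0.127c.)
Converting back: u = -0.4592 × 3.00 × 10^8 m/s.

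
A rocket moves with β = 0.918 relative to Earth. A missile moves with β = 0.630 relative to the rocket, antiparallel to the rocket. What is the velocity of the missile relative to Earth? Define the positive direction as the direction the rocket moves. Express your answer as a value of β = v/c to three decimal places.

β = +0.683

With v = 0.918 and u' = -0.630 (in units of c),
u = (u' + v)/(1 + u'v/c²):
u = (-0.630 + 0.918) / (1 + (-0.630)·0.918) = 0.2880/0.4217 = 0.6830
(Galilean addition would give +0.288c.)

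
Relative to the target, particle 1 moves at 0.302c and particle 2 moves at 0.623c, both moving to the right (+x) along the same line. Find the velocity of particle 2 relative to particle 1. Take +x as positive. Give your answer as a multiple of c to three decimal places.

+0.395c

β_A = 0.302, β_B = 0.623.
Transform to A's frame with the inverse velocity-addition law: u' = (u − v)/(1 − uv/c²), taking u = β_B and v = β_A.
u' = (0.623 − 0.302) / (1 − (0.302)(0.623)) = 0.3210/0.8119 = 0.3954.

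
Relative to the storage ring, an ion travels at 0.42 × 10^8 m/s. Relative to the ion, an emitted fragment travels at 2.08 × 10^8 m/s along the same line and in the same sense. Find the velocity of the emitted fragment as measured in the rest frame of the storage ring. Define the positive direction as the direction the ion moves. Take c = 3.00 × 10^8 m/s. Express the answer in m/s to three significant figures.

2.28 × 10^8 m/s

In units of c (dividing by 3.00 × 10^8 m/s): v = 0.140, u' = 0.693.
u = (u' + v)/(1 + u'v/c²):
u = (0.693 + 0.140) / (1 + 0.693·0.140) = 0.8333/1.0971 = 0.7596
Converting back: u = 0.7596 × 3.00 × 10^8 m/s.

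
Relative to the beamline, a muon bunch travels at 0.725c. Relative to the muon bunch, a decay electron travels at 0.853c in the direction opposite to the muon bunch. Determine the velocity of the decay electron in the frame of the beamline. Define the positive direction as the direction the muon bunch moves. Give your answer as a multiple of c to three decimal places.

-0.335c

With v = 0.725 and u' = -0.853 (in units of c),
u = (u' + v)/(1 + u'v/c²):
u = (-0.853 + 0.725) / (1 + (-0.853)·0.725) = -0.1280/0.3816 = -0.3355
(Galilean addition would give -0.128c.)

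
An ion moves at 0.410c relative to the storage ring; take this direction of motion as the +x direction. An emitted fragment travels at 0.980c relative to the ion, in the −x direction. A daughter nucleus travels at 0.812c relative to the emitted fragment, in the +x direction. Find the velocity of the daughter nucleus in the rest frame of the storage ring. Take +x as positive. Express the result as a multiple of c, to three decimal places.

-0.623c

Apply u = (u' + v)/(1 + u'v/c²) successively, working outward toward the storage ring.
Start: velocity of the ion relative to the storage ring = 0.4100c.
Compose with the emitted fragment (u' = -0.980 in the ion frame): u_1 = (-0.980 + 0.410) / (1 + (-0.980)·0.410) = -0.5700/0.5982 = -0.9529.
Compose with the daughter nucleus (u' = 0.812 in the emitted fragment frame): u_2 = (0.812 + (-0.953)) / (1 + 0.812·(-0.953)) = -0.1409/0.2263 = -0.6225.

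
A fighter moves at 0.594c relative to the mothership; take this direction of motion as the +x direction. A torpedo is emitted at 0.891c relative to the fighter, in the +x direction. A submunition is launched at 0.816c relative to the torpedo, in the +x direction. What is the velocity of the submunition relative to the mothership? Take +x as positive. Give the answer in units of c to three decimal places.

0.997c

Apply u = (u' + v)/(1 + u'v/c²) successively, working outward toward the mothership.
Start: velocity of the fighter relative to the mothership = 0.5940c.
Compose with the torpedo (u' = 0.891 in the fighter frame): u_1 = (0.891 + 0.594) / (1 + 0.891·0.594) = 1.4850/1.5293 = 0.9711.
Compose with the submunition (u' = 0.816 in the torpedo frame): u_2 = (0.816 + 0.971) / (1 + 0.816·0.971) = 1.7871/1.7924 = 0.9970.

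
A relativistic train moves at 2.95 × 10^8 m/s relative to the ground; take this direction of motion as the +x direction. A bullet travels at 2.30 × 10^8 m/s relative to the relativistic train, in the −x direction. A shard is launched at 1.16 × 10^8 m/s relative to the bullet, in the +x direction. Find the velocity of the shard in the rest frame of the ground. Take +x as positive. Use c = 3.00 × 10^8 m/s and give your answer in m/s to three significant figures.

Apply u = (u' + v)/(1 + u'v/c²) successively, working outward toward the ground.
(Dividing each given speed by c = 3.00 × 10^8 m/s to work in units of c.)
Start: velocity of the relativistic train relative to the ground = 0.9833c.
Compose with the bullet (u' = -0.767 in the relativistic train frame): u_1 = (-0.767 + 0.983) / (1 + (-0.767)·0.983) = 0.2167/0.2461 = 0.8804.
Compose with the shard (u' = 0.387 in the bullet frame): u_2 = (0.387 + 0.880) / (1 + 0.387·0.880) = 1.2670/1.3404 = 0.9453.
So u = 0.9453 × 3.00 × 10^8 m/s.

+2.84 × 10^8 m/s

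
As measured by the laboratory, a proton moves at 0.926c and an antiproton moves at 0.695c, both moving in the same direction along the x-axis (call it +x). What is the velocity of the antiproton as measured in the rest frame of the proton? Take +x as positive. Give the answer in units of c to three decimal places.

β_A = 0.926, β_B = 0.695.
Transform to A's frame with the inverse velocity-addition law: u' = (u − v)/(1 − uv/c²), taking u = β_B and v = β_A.
u' = (0.695 − 0.926) / (1 − (0.926)(0.695)) = -0.2310/0.3564 = -0.6481.

-0.648c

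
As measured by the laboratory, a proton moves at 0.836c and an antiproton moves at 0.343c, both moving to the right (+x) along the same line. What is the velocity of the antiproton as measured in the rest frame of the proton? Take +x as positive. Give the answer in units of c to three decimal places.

-0.691c

β_A = 0.836, β_B = 0.343.
Transform to A's frame with the inverse velocity-addition law: u' = (u − v)/(1 − uv/c²), taking u = β_B and v = β_A.
u' = (0.343 − 0.836) / (1 − (0.836)(0.343)) = -0.4930/0.7133 = -0.6912.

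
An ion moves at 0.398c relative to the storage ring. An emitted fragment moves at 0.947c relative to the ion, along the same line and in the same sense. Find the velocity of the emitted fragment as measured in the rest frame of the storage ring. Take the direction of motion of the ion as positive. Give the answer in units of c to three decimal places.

With v = 0.398 and u' = 0.947 (in units of c),
u = (u' + v)/(1 + u'v/c²):
u = (0.947 + 0.398) / (1 + 0.947·0.398) = 1.3450/1.3769 = 0.9768
(Galilean addition would give +1.345c, exceeding c.)

0.977c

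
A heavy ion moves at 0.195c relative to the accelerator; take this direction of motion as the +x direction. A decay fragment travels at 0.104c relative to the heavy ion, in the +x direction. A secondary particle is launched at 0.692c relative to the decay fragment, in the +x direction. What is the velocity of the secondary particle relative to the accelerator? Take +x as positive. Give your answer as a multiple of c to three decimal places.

Apply u = (u' + v)/(1 + u'v/c²) successively, working outward toward the accelerator.
Start: velocity of the heavy ion relative to the accelerator = 0.1950c.
Compose with the decay fragment (u' = 0.104 in the heavy ion frame): u_1 = (0.104 + 0.195) / (1 + 0.104·0.195) = 0.2990/1.0203 = 0.2931.
Compose with the secondary particle (u' = 0.692 in the decay fragment frame): u_2 = (0.692 + 0.293) / (1 + 0.692·0.293) = 0.9851/1.2028 = 0.8190.

0.819c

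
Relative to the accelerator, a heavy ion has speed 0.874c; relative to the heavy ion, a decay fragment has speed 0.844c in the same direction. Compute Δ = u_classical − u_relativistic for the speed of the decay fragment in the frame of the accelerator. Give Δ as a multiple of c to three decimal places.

Δ = 0.729c

Galilean: u_cl = 0.844 + 0.874 = 1.7180.
Relativistic: u_rel = (0.844 + 0.874) / (1 + 0.844·0.874) = 1.7180/1.7377 = 0.9887.
Δ = 1.7180 − 0.9887 = 0.7293.
(The classical prediction exceeds c; the relativistic result does not.)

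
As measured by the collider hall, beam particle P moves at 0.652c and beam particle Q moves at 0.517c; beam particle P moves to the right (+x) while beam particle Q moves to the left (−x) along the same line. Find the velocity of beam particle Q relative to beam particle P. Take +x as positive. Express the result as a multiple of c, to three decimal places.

-0.874c

β_A = 0.652, β_B = -0.517.
Transform to A's frame with the inverse velocity-addition law: u' = (u − v)/(1 − uv/c²), taking u = β_B and v = β_A.
u' = (-0.517 − 0.652) / (1 − (0.652)(-0.517)) = -1.1690/1.3371 = -0.8743.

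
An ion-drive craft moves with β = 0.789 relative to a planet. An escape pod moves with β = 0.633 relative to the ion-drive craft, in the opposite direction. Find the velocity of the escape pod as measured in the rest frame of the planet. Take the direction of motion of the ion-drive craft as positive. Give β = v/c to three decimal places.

With v = 0.789 and u' = -0.633 (in units of c),
u = (u' + v)/(1 + u'v/c²):
u = (-0.633 + 0.789) / (1 + (-0.633)·0.789) = 0.1560/0.5006 = 0.3116

β = +0.312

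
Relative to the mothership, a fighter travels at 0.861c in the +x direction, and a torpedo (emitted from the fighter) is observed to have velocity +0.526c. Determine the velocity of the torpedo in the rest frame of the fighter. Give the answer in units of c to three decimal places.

-0.612c

Invert the composition law: u' = (u − v)/(1 − uv/c²).
u' = (0.526 − 0.861) / (1 − (0.526)(0.861)) = -0.3350/0.5471 = -0.6123.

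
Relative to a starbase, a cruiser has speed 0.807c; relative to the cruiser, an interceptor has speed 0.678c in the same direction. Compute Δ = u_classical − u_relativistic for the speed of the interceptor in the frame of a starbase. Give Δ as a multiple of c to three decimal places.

Δ = 0.525c

Galilean: u_cl = 0.678 + 0.807 = 1.4850.
Relativistic: u_rel = (0.678 + 0.807) / (1 + 0.678·0.807) = 1.4850/1.5471 = 0.9598.
Δ = 1.4850 − 0.9598 = 0.5252.
(The classical prediction exceeds c; the relativistic result does not.)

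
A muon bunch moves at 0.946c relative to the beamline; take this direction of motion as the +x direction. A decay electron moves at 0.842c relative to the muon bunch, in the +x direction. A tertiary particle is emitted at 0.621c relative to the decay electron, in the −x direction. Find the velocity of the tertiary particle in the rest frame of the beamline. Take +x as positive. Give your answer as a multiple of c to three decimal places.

Apply u = (u' + v)/(1 + u'v/c²) successively, working outward toward the beamline.
Start: velocity of the muon bunch relative to the beamline = 0.9460c.
Compose with the decay electron (u' = 0.842 in the muon bunch frame): u_1 = (0.842 + 0.946) / (1 + 0.842·0.946) = 1.7880/1.7965 = 0.9953.
Compose with the tertiary particle (u' = -0.621 in the decay electron frame): u_2 = (-0.621 + 0.995) / (1 + (-0.621)·0.995) = 0.3743/0.3819 = 0.9798.

+0.980c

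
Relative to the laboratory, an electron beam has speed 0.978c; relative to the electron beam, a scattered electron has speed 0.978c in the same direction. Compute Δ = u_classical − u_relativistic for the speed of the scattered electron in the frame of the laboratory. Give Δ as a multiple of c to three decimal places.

Δ = 0.956c

Galilean: u_cl = 0.978 + 0.978 = 1.9560.
Relativistic: u_rel = (0.978 + 0.978) / (1 + 0.978·0.978) = 1.9560/1.9565 = 0.9998.
Δ = 1.9560 − 0.9998 = 0.9562.
(The classical prediction exceeds c; the relativistic result does not.)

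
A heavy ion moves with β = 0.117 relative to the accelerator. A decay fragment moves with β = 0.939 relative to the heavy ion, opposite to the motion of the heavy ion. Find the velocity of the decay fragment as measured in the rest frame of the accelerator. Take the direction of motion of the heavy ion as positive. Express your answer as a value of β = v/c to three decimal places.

β = -0.923

With v = 0.117 and u' = -0.939 (in units of c),
u = (u' + v)/(1 + u'v/c²):
u = (-0.939 + 0.117) / (1 + (-0.939)·0.117) = -0.8220/0.8901 = -0.9235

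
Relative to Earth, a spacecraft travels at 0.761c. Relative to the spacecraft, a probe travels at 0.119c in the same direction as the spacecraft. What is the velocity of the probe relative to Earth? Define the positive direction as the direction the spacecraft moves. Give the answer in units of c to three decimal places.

0.807c

With v = 0.761 and u' = 0.119 (in units of c),
u = (u' + v)/(1 + u'v/c²):
u = (0.119 + 0.761) / (1 + 0.119·0.761) = 0.8800/1.0906 = 0.8069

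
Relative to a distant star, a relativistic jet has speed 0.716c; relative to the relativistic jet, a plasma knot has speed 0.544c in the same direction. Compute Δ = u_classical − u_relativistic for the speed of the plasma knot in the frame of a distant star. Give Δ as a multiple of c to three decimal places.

Δ = 0.353c

Galilean: u_cl = 0.544 + 0.716 = 1.2600.
Relativistic: u_rel = (0.544 + 0.716) / (1 + 0.544·0.716) = 1.2600/1.3895 = 0.9068.
Δ = 1.2600 − 0.9068 = 0.3532.
(The classical prediction exceeds c; the relativistic result does not.)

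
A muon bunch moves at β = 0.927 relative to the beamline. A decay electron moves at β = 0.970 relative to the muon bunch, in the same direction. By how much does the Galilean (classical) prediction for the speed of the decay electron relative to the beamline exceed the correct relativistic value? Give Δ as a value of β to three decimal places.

Δ = 0.898

Galilean: u_cl = 0.970 + 0.927 = 1.8970.
Relativistic: u_rel = (0.970 + 0.927) / (1 + 0.970·0.927) = 1.8970/1.8992 = 0.9988.
Δ = 1.8970 − 0.9988 = 0.8982.
(The classical prediction exceeds c; the relativistic result does not.)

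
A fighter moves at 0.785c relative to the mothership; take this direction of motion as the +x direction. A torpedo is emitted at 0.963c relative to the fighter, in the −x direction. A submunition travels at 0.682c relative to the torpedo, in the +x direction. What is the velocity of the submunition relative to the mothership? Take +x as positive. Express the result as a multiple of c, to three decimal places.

-0.094c

Apply u = (u' + v)/(1 + u'v/c²) successively, working outward toward the mothership.
Start: velocity of the fighter relative to the mothership = 0.7850c.
Compose with the torpedo (u' = -0.963 in the fighter frame): u_1 = (-0.963 + 0.785) / (1 + (-0.963)·0.785) = -0.1780/0.2440 = -0.7294.
Compose with the submunition (u' = 0.682 in the torpedo frame): u_2 = (0.682 + (-0.729)) / (1 + 0.682·(-0.729)) = -0.0474/0.5026 = -0.0943.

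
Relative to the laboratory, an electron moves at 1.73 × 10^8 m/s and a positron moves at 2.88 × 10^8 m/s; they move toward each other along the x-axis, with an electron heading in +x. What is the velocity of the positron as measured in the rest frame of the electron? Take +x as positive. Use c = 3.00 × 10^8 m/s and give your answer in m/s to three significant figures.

-2.97 × 10^8 m/s

β_A = 0.577, β_B = -0.960 (dividing each by c = 3.00 × 10^8 m/s).
Transform to A's frame with the inverse velocity-addition law: u' = (u − v)/(1 − uv/c²), taking u = β_B and v = β_A.
u' = (-0.960 − 0.577) / (1 − (0.577)(-0.960)) = -1.5367/1.5536 = -0.9891.
u' = -0.9891 × 3.00 × 10^8 m/s.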